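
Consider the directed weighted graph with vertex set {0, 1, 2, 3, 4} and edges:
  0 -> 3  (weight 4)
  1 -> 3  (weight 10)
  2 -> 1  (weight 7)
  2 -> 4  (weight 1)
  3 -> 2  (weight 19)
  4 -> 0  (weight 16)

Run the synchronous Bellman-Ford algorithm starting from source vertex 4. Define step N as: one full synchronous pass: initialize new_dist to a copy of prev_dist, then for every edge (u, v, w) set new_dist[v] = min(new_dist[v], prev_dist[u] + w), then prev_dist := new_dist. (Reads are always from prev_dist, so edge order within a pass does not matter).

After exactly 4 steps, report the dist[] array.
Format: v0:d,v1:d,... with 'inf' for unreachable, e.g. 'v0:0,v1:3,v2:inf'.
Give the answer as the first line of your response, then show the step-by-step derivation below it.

v0:16,v1:46,v2:39,v3:20,v4:0

step 1: dist = v0:16,v1:inf,v2:inf,v3:inf,v4:0
step 2: dist = v0:16,v1:inf,v2:inf,v3:20,v4:0
step 3: dist = v0:16,v1:inf,v2:39,v3:20,v4:0
step 4: dist = v0:16,v1:46,v2:39,v3:20,v4:0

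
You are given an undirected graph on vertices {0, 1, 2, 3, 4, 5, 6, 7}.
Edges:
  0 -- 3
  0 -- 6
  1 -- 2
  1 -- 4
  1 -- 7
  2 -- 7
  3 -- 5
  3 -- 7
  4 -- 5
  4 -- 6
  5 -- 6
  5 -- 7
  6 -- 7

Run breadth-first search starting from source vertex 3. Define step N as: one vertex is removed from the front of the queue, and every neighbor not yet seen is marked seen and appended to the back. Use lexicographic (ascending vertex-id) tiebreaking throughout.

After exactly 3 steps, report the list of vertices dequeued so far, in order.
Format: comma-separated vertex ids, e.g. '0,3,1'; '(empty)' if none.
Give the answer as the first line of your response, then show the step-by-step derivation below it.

3,0,5

step 1: dequeue 3; queue=[0,5,7]; order=3
step 2: dequeue 0; queue=[5,7,6]; order=3,0
step 3: dequeue 5; queue=[7,6,4]; order=3,0,5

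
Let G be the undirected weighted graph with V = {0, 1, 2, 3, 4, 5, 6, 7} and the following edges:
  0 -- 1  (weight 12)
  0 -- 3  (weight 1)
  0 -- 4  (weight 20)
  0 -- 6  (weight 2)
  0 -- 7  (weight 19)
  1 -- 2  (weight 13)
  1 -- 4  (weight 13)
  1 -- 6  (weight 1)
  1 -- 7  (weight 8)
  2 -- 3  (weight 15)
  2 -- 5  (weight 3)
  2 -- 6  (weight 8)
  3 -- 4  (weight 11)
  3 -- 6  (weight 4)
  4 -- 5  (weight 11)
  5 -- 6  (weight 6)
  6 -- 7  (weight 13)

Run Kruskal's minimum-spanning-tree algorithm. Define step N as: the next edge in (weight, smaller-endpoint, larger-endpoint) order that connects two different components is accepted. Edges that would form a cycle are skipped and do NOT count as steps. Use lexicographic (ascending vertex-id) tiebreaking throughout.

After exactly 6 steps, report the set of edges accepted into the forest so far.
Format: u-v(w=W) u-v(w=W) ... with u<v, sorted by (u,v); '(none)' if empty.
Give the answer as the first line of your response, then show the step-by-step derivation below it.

0-3(w=1) 0-6(w=2) 1-6(w=1) 1-7(w=8) 2-5(w=3) 5-6(w=6)

step 1: add edge 0-3 (w=1); MST = {0-3(w=1)}
step 2: add edge 1-6 (w=1); MST = {0-3(w=1) 1-6(w=1)}
step 3: add edge 0-6 (w=2); MST = {0-3(w=1) 0-6(w=2) 1-6(w=1)}
step 4: add edge 2-5 (w=3); MST = {0-3(w=1) 0-6(w=2) 1-6(w=1) 2-5(w=3)}
step 5: add edge 5-6 (w=6); MST = {0-3(w=1) 0-6(w=2) 1-6(w=1) 2-5(w=3) 5-6(w=6)}
step 6: add edge 1-7 (w=8); MST = {0-3(w=1) 0-6(w=2) 1-6(w=1) 1-7(w=8) 2-5(w=3) 5-6(w=6)}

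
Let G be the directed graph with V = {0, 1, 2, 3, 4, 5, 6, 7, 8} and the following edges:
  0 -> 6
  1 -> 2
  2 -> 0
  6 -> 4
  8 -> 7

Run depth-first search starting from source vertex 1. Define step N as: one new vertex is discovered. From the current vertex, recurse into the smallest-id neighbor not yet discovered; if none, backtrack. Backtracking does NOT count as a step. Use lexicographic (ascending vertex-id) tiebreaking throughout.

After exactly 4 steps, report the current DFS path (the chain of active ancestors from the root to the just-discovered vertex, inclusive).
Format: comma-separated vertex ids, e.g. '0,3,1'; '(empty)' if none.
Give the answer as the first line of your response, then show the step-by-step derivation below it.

1,2,0,6

step 1: discover 1; path=1; order=1
step 2: discover 2; path=1>2; order=1,2
step 3: discover 0; path=1>2>0; order=1,2,0
step 4: discover 6; path=1>2>0>6; order=1,2,0,6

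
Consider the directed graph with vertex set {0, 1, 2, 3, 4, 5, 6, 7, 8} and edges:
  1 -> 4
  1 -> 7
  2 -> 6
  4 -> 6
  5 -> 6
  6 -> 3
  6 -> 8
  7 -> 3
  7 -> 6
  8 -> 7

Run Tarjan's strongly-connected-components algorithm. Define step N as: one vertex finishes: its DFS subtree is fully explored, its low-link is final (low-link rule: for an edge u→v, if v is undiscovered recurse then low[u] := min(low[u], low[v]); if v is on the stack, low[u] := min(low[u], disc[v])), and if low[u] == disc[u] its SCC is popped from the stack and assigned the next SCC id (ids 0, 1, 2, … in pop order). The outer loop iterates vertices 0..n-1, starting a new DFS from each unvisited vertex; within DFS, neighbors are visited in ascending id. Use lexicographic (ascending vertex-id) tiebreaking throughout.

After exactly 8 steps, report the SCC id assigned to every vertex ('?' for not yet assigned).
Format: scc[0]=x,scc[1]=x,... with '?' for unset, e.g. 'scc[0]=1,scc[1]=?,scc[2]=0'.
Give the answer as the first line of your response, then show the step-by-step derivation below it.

scc[0]=0,scc[1]=4,scc[2]=5,scc[3]=1,scc[4]=3,scc[5]=?,scc[6]=2,scc[7]=2,scc[8]=2

step 1: low=(low[0]=0,low[1]=?,low[2]=?,low[3]=?,low[4]=?,low[5]=?,low[6]=?,low[7]=?,low[8]=?); scc=(scc[0]=0,scc[1]=?,scc[2]=?,scc[3]=?,scc[4]=?,scc[5]=?,scc[6]=?,scc[7]=?,scc[8]=?)
step 2: low=(low[0]=0,low[1]=1,low[2]=?,low[3]=4,low[4]=2,low[5]=?,low[6]=3,low[7]=?,low[8]=?); scc=(scc[0]=0,scc[1]=?,scc[2]=?,scc[3]=1,scc[4]=?,scc[5]=?,scc[6]=?,scc[7]=?,scc[8]=?)
step 3: low=(low[0]=0,low[1]=1,low[2]=?,low[3]=4,low[4]=2,low[5]=?,low[6]=3,low[7]=3,low[8]=5); scc=(scc[0]=0,scc[1]=?,scc[2]=?,scc[3]=1,scc[4]=?,scc[5]=?,scc[6]=?,scc[7]=?,scc[8]=?)
step 4: low=(low[0]=0,low[1]=1,low[2]=?,low[3]=4,low[4]=2,low[5]=?,low[6]=3,low[7]=3,low[8]=3); scc=(scc[0]=0,scc[1]=?,scc[2]=?,scc[3]=1,scc[4]=?,scc[5]=?,scc[6]=?,scc[7]=?,scc[8]=?)
step 5: low=(low[0]=0,low[1]=1,low[2]=?,low[3]=4,low[4]=2,low[5]=?,low[6]=3,low[7]=3,low[8]=3); scc=(scc[0]=0,scc[1]=?,scc[2]=?,scc[3]=1,scc[4]=?,scc[5]=?,scc[6]=2,scc[7]=2,scc[8]=2)
step 6: low=(low[0]=0,low[1]=1,low[2]=?,low[3]=4,low[4]=2,low[5]=?,low[6]=3,low[7]=3,low[8]=3); scc=(scc[0]=0,scc[1]=?,scc[2]=?,scc[3]=1,scc[4]=3,scc[5]=?,scc[6]=2,scc[7]=2,scc[8]=2)
step 7: low=(low[0]=0,low[1]=1,low[2]=?,low[3]=4,low[4]=2,low[5]=?,low[6]=3,low[7]=3,low[8]=3); scc=(scc[0]=0,scc[1]=4,scc[2]=?,scc[3]=1,scc[4]=3,scc[5]=?,scc[6]=2,scc[7]=2,scc[8]=2)
step 8: low=(low[0]=0,low[1]=1,low[2]=7,low[3]=4,low[4]=2,low[5]=?,low[6]=3,low[7]=3,low[8]=3); scc=(scc[0]=0,scc[1]=4,scc[2]=5,scc[3]=1,scc[4]=3,scc[5]=?,scc[6]=2,scc[7]=2,scc[8]=2)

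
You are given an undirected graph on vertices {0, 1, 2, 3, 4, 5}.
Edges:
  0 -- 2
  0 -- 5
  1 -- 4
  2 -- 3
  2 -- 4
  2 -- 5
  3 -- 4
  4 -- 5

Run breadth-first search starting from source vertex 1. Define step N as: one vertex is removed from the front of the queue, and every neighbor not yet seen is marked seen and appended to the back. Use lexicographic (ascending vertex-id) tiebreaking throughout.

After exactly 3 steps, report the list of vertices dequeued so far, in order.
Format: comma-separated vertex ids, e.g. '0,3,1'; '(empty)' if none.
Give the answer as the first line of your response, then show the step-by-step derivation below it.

1,4,2

step 1: dequeue 1; queue=[4]; order=1
step 2: dequeue 4; queue=[2,3,5]; order=1,4
step 3: dequeue 2; queue=[3,5,0]; order=1,4,2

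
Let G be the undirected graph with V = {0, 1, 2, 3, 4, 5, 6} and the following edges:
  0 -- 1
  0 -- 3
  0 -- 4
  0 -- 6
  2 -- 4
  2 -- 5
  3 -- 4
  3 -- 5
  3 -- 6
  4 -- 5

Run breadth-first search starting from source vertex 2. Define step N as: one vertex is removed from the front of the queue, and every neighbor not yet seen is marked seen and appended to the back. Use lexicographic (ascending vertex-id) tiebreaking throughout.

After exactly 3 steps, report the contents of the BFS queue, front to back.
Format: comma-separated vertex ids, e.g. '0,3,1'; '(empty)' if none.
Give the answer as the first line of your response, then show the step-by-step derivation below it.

0,3

step 1: dequeue 2; queue=[4,5]; order=2
step 2: dequeue 4; queue=[5,0,3]; order=2,4
step 3: dequeue 5; queue=[0,3]; order=2,4,5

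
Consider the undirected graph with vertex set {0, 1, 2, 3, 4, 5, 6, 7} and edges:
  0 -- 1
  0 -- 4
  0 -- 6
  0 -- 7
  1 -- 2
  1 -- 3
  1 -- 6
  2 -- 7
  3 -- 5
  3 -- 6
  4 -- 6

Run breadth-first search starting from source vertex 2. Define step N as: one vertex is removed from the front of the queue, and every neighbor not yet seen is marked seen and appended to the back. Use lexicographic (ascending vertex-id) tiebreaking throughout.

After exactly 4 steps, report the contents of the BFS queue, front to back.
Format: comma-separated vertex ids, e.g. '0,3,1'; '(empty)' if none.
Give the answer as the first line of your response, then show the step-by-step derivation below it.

3,6,4

step 1: dequeue 2; queue=[1,7]; order=2
step 2: dequeue 1; queue=[7,0,3,6]; order=2,1
step 3: dequeue 7; queue=[0,3,6]; order=2,1,7
step 4: dequeue 0; queue=[3,6,4]; order=2,1,7,0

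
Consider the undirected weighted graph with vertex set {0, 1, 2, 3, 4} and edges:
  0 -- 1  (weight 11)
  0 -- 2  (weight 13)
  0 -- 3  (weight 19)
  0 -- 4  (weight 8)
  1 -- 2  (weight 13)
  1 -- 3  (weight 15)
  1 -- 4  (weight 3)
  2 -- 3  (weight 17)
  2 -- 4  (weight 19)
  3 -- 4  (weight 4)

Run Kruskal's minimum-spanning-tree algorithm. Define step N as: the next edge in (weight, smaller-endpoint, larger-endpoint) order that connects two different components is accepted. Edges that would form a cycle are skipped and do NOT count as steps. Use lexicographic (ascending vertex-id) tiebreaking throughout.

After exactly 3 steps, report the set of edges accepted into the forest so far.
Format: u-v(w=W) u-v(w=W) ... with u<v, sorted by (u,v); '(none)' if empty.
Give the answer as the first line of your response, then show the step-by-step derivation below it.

0-4(w=8) 1-4(w=3) 3-4(w=4)

step 1: add edge 1-4 (w=3); MST = {1-4(w=3)}
step 2: add edge 3-4 (w=4); MST = {1-4(w=3) 3-4(w=4)}
step 3: add edge 0-4 (w=8); MST = {0-4(w=8) 1-4(w=3) 3-4(w=4)}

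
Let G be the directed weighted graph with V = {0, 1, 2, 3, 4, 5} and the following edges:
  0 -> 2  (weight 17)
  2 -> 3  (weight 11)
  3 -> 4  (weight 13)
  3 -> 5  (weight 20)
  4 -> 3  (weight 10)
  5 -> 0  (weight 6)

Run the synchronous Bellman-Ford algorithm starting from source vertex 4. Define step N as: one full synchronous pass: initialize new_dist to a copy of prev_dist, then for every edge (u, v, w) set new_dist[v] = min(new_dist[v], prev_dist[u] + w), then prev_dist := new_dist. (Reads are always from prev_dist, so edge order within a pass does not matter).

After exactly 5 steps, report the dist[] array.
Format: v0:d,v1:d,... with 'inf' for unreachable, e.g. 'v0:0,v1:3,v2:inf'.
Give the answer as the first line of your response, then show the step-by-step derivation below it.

v0:36,v1:inf,v2:53,v3:10,v4:0,v5:30

step 1: dist = v0:inf,v1:inf,v2:inf,v3:10,v4:0,v5:inf
step 2: dist = v0:inf,v1:inf,v2:inf,v3:10,v4:0,v5:30
step 3: dist = v0:36,v1:inf,v2:inf,v3:10,v4:0,v5:30
step 4: dist = v0:36,v1:inf,v2:53,v3:10,v4:0,v5:30
step 5: dist = v0:36,v1:inf,v2:53,v3:10,v4:0,v5:30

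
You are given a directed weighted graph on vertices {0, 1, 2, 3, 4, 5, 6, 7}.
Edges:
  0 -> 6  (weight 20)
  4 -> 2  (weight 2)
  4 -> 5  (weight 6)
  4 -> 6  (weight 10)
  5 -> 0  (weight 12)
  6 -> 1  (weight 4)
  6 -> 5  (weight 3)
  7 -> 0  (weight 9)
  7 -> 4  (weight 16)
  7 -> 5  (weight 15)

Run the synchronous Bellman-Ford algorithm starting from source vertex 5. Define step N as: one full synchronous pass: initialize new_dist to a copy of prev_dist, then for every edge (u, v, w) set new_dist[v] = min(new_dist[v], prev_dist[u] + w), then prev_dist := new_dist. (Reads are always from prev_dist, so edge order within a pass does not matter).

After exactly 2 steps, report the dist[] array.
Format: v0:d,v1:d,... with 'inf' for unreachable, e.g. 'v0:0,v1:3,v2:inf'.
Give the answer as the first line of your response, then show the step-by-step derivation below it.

v0:12,v1:inf,v2:inf,v3:inf,v4:inf,v5:0,v6:32,v7:inf

step 1: dist = v0:12,v1:inf,v2:inf,v3:inf,v4:inf,v5:0,v6:inf,v7:inf
step 2: dist = v0:12,v1:inf,v2:inf,v3:inf,v4:inf,v5:0,v6:32,v7:inf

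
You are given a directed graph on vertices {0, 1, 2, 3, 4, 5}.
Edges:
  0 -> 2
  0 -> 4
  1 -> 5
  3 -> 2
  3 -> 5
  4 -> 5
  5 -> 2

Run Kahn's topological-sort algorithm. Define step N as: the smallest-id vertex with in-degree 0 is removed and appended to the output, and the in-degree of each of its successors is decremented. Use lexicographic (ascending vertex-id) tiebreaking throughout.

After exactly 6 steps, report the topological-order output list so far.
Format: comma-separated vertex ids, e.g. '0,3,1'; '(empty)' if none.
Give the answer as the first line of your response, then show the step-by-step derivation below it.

0,1,3,4,5,2

step 1: output 0; order=[0]; indeg=(0,0,2,0,0,3)
step 2: output 1; order=[0,1]; indeg=(0,0,2,0,0,2)
step 3: output 3; order=[0,1,3]; indeg=(0,0,1,0,0,1)
step 4: output 4; order=[0,1,3,4]; indeg=(0,0,1,0,0,0)
step 5: output 5; order=[0,1,3,4,5]; indeg=(0,0,0,0,0,0)
step 6: output 2; order=[0,1,3,4,5,2]; indeg=(0,0,0,0,0,0)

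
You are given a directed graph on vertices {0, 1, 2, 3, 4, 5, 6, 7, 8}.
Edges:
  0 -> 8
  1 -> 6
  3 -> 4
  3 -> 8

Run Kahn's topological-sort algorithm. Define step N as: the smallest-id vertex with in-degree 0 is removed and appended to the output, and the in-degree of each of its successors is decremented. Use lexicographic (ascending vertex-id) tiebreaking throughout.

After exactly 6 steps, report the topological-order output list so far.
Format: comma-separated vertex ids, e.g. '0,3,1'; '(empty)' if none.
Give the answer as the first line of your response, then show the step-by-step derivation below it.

0,1,2,3,4,5

step 1: output 0; order=[0]; indeg=(0,0,0,0,1,0,1,0,1)
step 2: output 1; order=[0,1]; indeg=(0,0,0,0,1,0,0,0,1)
step 3: output 2; order=[0,1,2]; indeg=(0,0,0,0,1,0,0,0,1)
step 4: output 3; order=[0,1,2,3]; indeg=(0,0,0,0,0,0,0,0,0)
step 5: output 4; order=[0,1,2,3,4]; indeg=(0,0,0,0,0,0,0,0,0)
step 6: output 5; order=[0,1,2,3,4,5]; indeg=(0,0,0,0,0,0,0,0,0)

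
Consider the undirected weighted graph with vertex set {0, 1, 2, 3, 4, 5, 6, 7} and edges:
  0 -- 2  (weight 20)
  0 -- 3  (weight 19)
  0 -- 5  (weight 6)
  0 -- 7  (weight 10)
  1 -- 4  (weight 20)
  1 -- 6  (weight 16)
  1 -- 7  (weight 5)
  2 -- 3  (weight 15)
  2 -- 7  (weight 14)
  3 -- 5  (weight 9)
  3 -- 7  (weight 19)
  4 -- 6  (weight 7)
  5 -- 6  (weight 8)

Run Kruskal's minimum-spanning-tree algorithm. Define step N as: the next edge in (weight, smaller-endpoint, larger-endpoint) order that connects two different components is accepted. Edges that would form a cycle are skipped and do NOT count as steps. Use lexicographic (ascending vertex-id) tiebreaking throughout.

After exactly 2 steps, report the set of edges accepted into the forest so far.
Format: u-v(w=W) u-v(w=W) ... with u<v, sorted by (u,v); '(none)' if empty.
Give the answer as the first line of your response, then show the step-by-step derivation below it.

0-5(w=6) 1-7(w=5)

step 1: add edge 1-7 (w=5); MST = {1-7(w=5)}
step 2: add edge 0-5 (w=6); MST = {0-5(w=6) 1-7(w=5)}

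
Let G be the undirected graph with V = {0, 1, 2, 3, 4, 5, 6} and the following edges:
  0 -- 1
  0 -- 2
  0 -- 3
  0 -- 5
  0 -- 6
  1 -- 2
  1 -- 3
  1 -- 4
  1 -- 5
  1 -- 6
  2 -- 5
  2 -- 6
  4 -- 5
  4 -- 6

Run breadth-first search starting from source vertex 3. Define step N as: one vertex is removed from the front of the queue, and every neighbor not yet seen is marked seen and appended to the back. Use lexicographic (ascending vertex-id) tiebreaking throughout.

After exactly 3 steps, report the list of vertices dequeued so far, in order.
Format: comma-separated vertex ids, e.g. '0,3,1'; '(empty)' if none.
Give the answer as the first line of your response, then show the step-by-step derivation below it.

3,0,1

step 1: dequeue 3; queue=[0,1]; order=3
step 2: dequeue 0; queue=[1,2,5,6]; order=3,0
step 3: dequeue 1; queue=[2,5,6,4]; order=3,0,1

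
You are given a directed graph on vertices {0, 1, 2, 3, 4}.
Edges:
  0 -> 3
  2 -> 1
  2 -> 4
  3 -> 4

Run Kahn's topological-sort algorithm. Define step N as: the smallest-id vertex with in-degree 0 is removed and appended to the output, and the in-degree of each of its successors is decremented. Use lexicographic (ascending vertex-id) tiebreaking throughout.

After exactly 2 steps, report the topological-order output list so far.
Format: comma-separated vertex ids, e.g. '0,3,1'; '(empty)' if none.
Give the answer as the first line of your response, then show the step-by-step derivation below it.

0,2

step 1: output 0; order=[0]; indeg=(0,1,0,0,2)
step 2: output 2; order=[0,2]; indeg=(0,0,0,0,1)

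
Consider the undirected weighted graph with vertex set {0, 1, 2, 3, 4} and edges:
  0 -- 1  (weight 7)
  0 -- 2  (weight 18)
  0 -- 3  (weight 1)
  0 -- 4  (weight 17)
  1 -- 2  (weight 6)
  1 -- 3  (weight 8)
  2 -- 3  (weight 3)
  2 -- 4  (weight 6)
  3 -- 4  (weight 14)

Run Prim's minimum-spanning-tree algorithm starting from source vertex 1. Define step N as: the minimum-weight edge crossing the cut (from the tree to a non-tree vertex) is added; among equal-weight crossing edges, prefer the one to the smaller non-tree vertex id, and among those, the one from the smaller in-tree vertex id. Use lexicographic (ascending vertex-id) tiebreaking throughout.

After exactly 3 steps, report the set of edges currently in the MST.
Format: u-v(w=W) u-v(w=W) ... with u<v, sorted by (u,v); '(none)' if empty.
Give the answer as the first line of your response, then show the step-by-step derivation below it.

0-3(w=1) 1-2(w=6) 2-3(w=3)

step 1: add edge 1-2 (w=6); MST = {1-2(w=6)}
step 2: add edge 2-3 (w=3); MST = {1-2(w=6) 2-3(w=3)}
step 3: add edge 0-3 (w=1); MST = {0-3(w=1) 1-2(w=6) 2-3(w=3)}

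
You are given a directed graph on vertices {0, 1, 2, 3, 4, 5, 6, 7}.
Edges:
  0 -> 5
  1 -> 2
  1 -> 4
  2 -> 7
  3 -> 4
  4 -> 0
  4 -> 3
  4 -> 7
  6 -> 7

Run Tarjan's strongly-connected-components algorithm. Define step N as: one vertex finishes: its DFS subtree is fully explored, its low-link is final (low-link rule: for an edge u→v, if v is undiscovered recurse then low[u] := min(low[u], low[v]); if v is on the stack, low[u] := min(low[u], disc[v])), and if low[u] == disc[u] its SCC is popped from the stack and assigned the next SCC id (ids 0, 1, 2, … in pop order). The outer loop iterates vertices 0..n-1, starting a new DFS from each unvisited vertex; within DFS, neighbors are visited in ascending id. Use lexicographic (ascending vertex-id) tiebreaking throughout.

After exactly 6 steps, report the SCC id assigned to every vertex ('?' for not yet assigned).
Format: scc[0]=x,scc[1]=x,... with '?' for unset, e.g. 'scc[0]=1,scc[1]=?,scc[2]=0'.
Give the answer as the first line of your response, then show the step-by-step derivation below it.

scc[0]=1,scc[1]=?,scc[2]=3,scc[3]=4,scc[4]=4,scc[5]=0,scc[6]=?,scc[7]=2

step 1: low=(low[0]=0,low[1]=?,low[2]=?,low[3]=?,low[4]=?,low[5]=1,low[6]=?,low[7]=?); scc=(scc[0]=?,scc[1]=?,scc[2]=?,scc[3]=?,scc[4]=?,scc[5]=0,scc[6]=?,scc[7]=?)
step 2: low=(low[0]=0,low[1]=?,low[2]=?,low[3]=?,low[4]=?,low[5]=1,low[6]=?,low[7]=?); scc=(scc[0]=1,scc[1]=?,scc[2]=?,scc[3]=?,scc[4]=?,scc[5]=0,scc[6]=?,scc[7]=?)
step 3: low=(low[0]=0,low[1]=2,low[2]=3,low[3]=?,low[4]=?,low[5]=1,low[6]=?,low[7]=4); scc=(scc[0]=1,scc[1]=?,scc[2]=?,scc[3]=?,scc[4]=?,scc[5]=0,scc[6]=?,scc[7]=2)
step 4: low=(low[0]=0,low[1]=2,low[2]=3,low[3]=?,low[4]=?,low[5]=1,low[6]=?,low[7]=4); scc=(scc[0]=1,scc[1]=?,scc[2]=3,scc[3]=?,scc[4]=?,scc[5]=0,scc[6]=?,scc[7]=2)
step 5: low=(low[0]=0,low[1]=2,low[2]=3,low[3]=5,low[4]=5,low[5]=1,low[6]=?,low[7]=4); scc=(scc[0]=1,scc[1]=?,scc[2]=3,scc[3]=?,scc[4]=?,scc[5]=0,scc[6]=?,scc[7]=2)
step 6: low=(low[0]=0,low[1]=2,low[2]=3,low[3]=5,low[4]=5,low[5]=1,low[6]=?,low[7]=4); scc=(scc[0]=1,scc[1]=?,scc[2]=3,scc[3]=4,scc[4]=4,scc[5]=0,scc[6]=?,scc[7]=2)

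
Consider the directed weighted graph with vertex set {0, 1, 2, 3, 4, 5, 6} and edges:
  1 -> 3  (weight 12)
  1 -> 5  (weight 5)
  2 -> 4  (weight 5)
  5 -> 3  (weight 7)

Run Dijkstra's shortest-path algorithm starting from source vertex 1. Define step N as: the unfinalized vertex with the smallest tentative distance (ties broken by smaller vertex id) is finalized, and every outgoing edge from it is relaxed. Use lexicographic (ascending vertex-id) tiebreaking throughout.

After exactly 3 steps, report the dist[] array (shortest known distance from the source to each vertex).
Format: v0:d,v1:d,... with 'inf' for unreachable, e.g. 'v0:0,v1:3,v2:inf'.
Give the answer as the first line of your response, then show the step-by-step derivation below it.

v0:inf,v1:0,v2:inf,v3:12,v4:inf,v5:5,v6:inf

step 1: dist = v0:inf,v1:0,v2:inf,v3:12,v4:inf,v5:5,v6:inf
step 2: dist = v0:inf,v1:0,v2:inf,v3:12,v4:inf,v5:5,v6:inf
step 3: dist = v0:inf,v1:0,v2:inf,v3:12,v4:inf,v5:5,v6:inf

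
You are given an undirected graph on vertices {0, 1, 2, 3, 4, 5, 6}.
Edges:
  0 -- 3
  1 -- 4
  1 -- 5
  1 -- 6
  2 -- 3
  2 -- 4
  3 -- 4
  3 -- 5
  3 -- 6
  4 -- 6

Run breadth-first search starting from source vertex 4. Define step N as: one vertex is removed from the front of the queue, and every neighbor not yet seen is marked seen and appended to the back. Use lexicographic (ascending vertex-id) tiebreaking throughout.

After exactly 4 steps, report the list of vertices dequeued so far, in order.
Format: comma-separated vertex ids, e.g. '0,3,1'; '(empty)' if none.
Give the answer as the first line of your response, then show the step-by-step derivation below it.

4,1,2,3

step 1: dequeue 4; queue=[1,2,3,6]; order=4
step 2: dequeue 1; queue=[2,3,6,5]; order=4,1
step 3: dequeue 2; queue=[3,6,5]; order=4,1,2
step 4: dequeue 3; queue=[6,5,0]; order=4,1,2,3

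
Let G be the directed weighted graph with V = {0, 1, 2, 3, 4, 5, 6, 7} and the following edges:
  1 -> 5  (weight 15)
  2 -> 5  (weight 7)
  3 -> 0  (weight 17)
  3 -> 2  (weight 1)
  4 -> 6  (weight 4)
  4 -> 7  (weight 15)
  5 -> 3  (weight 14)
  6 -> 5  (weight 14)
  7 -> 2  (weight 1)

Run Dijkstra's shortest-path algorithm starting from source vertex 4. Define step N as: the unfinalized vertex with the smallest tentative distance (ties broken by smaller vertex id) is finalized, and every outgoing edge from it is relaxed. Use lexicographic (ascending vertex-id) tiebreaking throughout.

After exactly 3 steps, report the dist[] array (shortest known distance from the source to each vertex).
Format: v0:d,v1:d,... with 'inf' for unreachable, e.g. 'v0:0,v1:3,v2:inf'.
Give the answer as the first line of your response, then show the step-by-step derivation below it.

v0:inf,v1:inf,v2:16,v3:inf,v4:0,v5:18,v6:4,v7:15

step 1: dist = v0:inf,v1:inf,v2:inf,v3:inf,v4:0,v5:inf,v6:4,v7:15
step 2: dist = v0:inf,v1:inf,v2:inf,v3:inf,v4:0,v5:18,v6:4,v7:15
step 3: dist = v0:inf,v1:inf,v2:16,v3:inf,v4:0,v5:18,v6:4,v7:15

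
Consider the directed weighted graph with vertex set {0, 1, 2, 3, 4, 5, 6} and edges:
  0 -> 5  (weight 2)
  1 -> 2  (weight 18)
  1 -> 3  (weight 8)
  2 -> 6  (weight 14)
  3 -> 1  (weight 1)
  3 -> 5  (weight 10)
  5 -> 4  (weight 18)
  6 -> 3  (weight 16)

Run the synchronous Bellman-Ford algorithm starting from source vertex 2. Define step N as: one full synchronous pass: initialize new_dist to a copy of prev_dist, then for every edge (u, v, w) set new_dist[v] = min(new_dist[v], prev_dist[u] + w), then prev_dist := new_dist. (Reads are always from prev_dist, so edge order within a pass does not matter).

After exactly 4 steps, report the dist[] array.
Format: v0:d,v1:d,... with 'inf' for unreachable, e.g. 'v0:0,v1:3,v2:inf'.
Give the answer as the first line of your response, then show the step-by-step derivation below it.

v0:inf,v1:31,v2:0,v3:30,v4:58,v5:40,v6:14

step 1: dist = v0:inf,v1:inf,v2:0,v3:inf,v4:inf,v5:inf,v6:14
step 2: dist = v0:inf,v1:inf,v2:0,v3:30,v4:inf,v5:inf,v6:14
step 3: dist = v0:inf,v1:31,v2:0,v3:30,v4:inf,v5:40,v6:14
step 4: dist = v0:inf,v1:31,v2:0,v3:30,v4:58,v5:40,v6:14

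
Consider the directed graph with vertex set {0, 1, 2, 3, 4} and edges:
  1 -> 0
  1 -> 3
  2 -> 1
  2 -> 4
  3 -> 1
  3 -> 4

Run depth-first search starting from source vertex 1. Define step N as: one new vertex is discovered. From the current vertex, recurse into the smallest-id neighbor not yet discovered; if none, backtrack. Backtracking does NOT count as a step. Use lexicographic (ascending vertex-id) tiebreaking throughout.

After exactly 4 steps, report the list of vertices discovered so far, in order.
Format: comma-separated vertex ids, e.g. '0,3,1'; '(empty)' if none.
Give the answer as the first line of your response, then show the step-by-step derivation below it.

1,0,3,4

step 1: discover 1; path=1; order=1
step 2: discover 0; path=1>0; order=1,0
step 3: discover 3; path=1>3; order=1,0,3
step 4: discover 4; path=1>3>4; order=1,0,3,4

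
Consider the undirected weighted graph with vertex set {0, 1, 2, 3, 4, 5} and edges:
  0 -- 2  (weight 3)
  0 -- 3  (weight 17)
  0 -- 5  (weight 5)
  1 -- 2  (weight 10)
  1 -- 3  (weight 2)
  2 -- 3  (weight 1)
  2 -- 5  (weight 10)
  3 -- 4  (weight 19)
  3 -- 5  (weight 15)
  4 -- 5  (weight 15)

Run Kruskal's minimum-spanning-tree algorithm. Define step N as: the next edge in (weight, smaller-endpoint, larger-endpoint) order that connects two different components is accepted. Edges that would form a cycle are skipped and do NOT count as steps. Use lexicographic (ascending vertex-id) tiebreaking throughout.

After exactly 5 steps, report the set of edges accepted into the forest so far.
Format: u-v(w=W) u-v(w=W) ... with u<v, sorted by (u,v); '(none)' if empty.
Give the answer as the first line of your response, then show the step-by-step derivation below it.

0-2(w=3) 0-5(w=5) 1-3(w=2) 2-3(w=1) 4-5(w=15)

step 1: add edge 2-3 (w=1); MST = {2-3(w=1)}
step 2: add edge 1-3 (w=2); MST = {1-3(w=2) 2-3(w=1)}
step 3: add edge 0-2 (w=3); MST = {0-2(w=3) 1-3(w=2) 2-3(w=1)}
step 4: add edge 0-5 (w=5); MST = {0-2(w=3) 0-5(w=5) 1-3(w=2) 2-3(w=1)}
step 5: add edge 4-5 (w=15); MST = {0-2(w=3) 0-5(w=5) 1-3(w=2) 2-3(w=1) 4-5(w=15)}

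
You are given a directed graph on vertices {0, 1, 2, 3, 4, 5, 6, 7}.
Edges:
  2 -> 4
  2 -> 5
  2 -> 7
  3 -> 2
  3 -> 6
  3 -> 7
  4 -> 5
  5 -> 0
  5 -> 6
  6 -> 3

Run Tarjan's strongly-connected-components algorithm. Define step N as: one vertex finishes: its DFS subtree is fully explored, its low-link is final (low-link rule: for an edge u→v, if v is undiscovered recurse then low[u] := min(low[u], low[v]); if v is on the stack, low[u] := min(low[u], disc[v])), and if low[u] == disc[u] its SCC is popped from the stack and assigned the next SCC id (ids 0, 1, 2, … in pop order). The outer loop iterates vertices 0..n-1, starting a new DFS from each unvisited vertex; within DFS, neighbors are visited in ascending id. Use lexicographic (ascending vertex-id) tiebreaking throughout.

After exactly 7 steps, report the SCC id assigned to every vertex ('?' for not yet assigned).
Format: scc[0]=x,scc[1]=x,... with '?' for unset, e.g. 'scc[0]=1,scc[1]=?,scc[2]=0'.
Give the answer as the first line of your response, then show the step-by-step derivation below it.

scc[0]=0,scc[1]=1,scc[2]=?,scc[3]=?,scc[4]=?,scc[5]=?,scc[6]=?,scc[7]=2

step 1: low=(low[0]=0,low[1]=?,low[2]=?,low[3]=?,low[4]=?,low[5]=?,low[6]=?,low[7]=?); scc=(scc[0]=0,scc[1]=?,scc[2]=?,scc[3]=?,scc[4]=?,scc[5]=?,scc[6]=?,scc[7]=?)
step 2: low=(low[0]=0,low[1]=1,low[2]=?,low[3]=?,low[4]=?,low[5]=?,low[6]=?,low[7]=?); scc=(scc[0]=0,scc[1]=1,scc[2]=?,scc[3]=?,scc[4]=?,scc[5]=?,scc[6]=?,scc[7]=?)
step 3: low=(low[0]=0,low[1]=1,low[2]=2,low[3]=2,low[4]=3,low[5]=4,low[6]=5,low[7]=7); scc=(scc[0]=0,scc[1]=1,scc[2]=?,scc[3]=?,scc[4]=?,scc[5]=?,scc[6]=?,scc[7]=2)
step 4: low=(low[0]=0,low[1]=1,low[2]=2,low[3]=2,low[4]=3,low[5]=4,low[6]=5,low[7]=7); scc=(scc[0]=0,scc[1]=1,scc[2]=?,scc[3]=?,scc[4]=?,scc[5]=?,scc[6]=?,scc[7]=2)
step 5: low=(low[0]=0,low[1]=1,low[2]=2,low[3]=2,low[4]=3,low[5]=4,low[6]=2,low[7]=7); scc=(scc[0]=0,scc[1]=1,scc[2]=?,scc[3]=?,scc[4]=?,scc[5]=?,scc[6]=?,scc[7]=2)
step 6: low=(low[0]=0,low[1]=1,low[2]=2,low[3]=2,low[4]=3,low[5]=2,low[6]=2,low[7]=7); scc=(scc[0]=0,scc[1]=1,scc[2]=?,scc[3]=?,scc[4]=?,scc[5]=?,scc[6]=?,scc[7]=2)
step 7: low=(low[0]=0,low[1]=1,low[2]=2,low[3]=2,low[4]=2,low[5]=2,low[6]=2,low[7]=7); scc=(scc[0]=0,scc[1]=1,scc[2]=?,scc[3]=?,scc[4]=?,scc[5]=?,scc[6]=?,scc[7]=2)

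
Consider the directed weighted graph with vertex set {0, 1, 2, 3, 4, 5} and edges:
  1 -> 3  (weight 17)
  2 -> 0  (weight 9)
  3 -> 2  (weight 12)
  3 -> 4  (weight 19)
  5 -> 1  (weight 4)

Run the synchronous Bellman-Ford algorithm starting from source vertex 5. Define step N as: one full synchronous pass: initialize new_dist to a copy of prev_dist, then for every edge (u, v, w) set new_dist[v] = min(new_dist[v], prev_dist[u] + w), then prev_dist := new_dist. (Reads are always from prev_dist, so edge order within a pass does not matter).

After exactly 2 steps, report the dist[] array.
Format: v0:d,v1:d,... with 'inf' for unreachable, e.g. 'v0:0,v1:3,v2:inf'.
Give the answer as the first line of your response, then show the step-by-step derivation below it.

v0:inf,v1:4,v2:inf,v3:21,v4:inf,v5:0

step 1: dist = v0:inf,v1:4,v2:inf,v3:inf,v4:inf,v5:0
step 2: dist = v0:inf,v1:4,v2:inf,v3:21,v4:inf,v5:0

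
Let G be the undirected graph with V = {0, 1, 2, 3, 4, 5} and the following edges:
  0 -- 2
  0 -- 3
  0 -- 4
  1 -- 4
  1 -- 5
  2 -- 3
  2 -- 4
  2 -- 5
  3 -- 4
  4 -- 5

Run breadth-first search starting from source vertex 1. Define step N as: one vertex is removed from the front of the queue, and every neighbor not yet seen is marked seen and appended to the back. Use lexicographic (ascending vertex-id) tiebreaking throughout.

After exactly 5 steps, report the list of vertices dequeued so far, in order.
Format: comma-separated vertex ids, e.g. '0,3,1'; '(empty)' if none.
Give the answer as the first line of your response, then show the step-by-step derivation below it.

1,4,5,0,2

step 1: dequeue 1; queue=[4,5]; order=1
step 2: dequeue 4; queue=[5,0,2,3]; order=1,4
step 3: dequeue 5; queue=[0,2,3]; order=1,4,5
step 4: dequeue 0; queue=[2,3]; order=1,4,5,0
step 5: dequeue 2; queue=[3]; order=1,4,5,0,2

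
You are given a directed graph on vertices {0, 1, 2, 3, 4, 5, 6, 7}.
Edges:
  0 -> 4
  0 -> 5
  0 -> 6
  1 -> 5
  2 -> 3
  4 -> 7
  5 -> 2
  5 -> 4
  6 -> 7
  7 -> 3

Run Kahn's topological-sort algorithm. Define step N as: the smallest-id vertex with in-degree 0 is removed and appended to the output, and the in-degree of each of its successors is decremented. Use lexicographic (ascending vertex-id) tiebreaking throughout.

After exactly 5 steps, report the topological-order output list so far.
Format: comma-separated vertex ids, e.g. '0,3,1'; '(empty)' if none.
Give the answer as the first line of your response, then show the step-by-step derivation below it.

0,1,5,2,4

step 1: output 0; order=[0]; indeg=(0,0,1,2,1,1,0,2)
step 2: output 1; order=[0,1]; indeg=(0,0,1,2,1,0,0,2)
step 3: output 5; order=[0,1,5]; indeg=(0,0,0,2,0,0,0,2)
step 4: output 2; order=[0,1,5,2]; indeg=(0,0,0,1,0,0,0,2)
step 5: output 4; order=[0,1,5,2,4]; indeg=(0,0,0,1,0,0,0,1)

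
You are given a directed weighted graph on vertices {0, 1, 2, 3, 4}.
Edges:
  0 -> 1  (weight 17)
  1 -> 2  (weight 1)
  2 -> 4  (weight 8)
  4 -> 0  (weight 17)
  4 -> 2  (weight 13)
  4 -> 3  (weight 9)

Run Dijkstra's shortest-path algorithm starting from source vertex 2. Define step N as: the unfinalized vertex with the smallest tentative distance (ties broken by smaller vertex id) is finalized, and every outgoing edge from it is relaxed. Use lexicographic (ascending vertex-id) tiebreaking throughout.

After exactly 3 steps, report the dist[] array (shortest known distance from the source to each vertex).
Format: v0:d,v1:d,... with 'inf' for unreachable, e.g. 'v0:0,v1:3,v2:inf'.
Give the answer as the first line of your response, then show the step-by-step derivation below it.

v0:25,v1:inf,v2:0,v3:17,v4:8

step 1: dist = v0:inf,v1:inf,v2:0,v3:inf,v4:8
step 2: dist = v0:25,v1:inf,v2:0,v3:17,v4:8
step 3: dist = v0:25,v1:inf,v2:0,v3:17,v4:8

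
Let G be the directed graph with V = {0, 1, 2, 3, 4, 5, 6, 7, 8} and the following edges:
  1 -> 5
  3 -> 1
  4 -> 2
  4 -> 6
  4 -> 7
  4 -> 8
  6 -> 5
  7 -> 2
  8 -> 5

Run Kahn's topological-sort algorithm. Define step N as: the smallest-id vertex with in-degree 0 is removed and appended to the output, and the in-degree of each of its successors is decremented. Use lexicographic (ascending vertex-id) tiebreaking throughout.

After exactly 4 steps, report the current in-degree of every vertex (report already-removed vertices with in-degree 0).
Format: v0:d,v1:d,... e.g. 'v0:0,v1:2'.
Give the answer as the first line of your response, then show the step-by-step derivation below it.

v0:0,v1:0,v2:1,v3:0,v4:0,v5:2,v6:0,v7:0,v8:0

step 1: output 0; order=[0]; indeg=(0,1,2,0,0,3,1,1,1)
step 2: output 3; order=[0,3]; indeg=(0,0,2,0,0,3,1,1,1)
step 3: output 1; order=[0,3,1]; indeg=(0,0,2,0,0,2,1,1,1)
step 4: output 4; order=[0,3,1,4]; indeg=(0,0,1,0,0,2,0,0,0)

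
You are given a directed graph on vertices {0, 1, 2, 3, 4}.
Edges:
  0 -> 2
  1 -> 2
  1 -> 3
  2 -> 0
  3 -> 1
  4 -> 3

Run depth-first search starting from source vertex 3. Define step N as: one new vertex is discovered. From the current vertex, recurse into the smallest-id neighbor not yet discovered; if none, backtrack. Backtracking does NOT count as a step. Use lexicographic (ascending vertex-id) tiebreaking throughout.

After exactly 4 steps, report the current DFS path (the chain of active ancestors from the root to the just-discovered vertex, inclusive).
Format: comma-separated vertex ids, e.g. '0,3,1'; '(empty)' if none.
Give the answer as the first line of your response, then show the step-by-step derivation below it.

3,1,2,0

step 1: discover 3; path=3; order=3
step 2: discover 1; path=3>1; order=3,1
step 3: discover 2; path=3>1>2; order=3,1,2
step 4: discover 0; path=3>1>2>0; order=3,1,2,0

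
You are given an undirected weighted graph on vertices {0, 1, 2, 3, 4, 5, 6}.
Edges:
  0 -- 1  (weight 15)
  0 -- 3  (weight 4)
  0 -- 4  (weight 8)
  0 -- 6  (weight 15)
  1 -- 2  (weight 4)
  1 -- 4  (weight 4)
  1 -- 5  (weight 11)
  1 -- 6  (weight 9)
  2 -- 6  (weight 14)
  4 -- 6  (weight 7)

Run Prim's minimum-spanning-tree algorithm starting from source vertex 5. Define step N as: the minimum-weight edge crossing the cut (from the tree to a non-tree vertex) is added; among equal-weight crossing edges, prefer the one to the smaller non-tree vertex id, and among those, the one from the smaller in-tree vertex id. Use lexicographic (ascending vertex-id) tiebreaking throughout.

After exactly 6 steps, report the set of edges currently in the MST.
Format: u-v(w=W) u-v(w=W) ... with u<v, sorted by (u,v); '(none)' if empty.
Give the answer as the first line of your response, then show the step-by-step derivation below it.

0-3(w=4) 0-4(w=8) 1-2(w=4) 1-4(w=4) 1-5(w=11) 4-6(w=7)

step 1: add edge 1-5 (w=11); MST = {1-5(w=11)}
step 2: add edge 1-2 (w=4); MST = {1-2(w=4) 1-5(w=11)}
step 3: add edge 1-4 (w=4); MST = {1-2(w=4) 1-4(w=4) 1-5(w=11)}
step 4: add edge 4-6 (w=7); MST = {1-2(w=4) 1-4(w=4) 1-5(w=11) 4-6(w=7)}
step 5: add edge 0-4 (w=8); MST = {0-4(w=8) 1-2(w=4) 1-4(w=4) 1-5(w=11) 4-6(w=7)}
step 6: add edge 0-3 (w=4); MST = {0-3(w=4) 0-4(w=8) 1-2(w=4) 1-4(w=4) 1-5(w=11) 4-6(w=7)}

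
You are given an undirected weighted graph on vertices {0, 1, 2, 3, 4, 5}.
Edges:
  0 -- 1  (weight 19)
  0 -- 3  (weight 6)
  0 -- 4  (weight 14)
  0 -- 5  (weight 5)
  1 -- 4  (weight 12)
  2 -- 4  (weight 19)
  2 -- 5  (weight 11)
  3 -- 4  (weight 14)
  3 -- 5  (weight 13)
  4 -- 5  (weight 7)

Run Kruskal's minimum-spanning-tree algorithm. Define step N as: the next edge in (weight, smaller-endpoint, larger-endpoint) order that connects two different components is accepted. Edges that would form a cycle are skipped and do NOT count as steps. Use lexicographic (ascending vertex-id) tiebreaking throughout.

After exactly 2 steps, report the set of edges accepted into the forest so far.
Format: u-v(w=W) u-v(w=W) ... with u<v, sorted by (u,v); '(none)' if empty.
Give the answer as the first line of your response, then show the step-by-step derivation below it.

0-3(w=6) 0-5(w=5)

step 1: add edge 0-5 (w=5); MST = {0-5(w=5)}
step 2: add edge 0-3 (w=6); MST = {0-3(w=6) 0-5(w=5)}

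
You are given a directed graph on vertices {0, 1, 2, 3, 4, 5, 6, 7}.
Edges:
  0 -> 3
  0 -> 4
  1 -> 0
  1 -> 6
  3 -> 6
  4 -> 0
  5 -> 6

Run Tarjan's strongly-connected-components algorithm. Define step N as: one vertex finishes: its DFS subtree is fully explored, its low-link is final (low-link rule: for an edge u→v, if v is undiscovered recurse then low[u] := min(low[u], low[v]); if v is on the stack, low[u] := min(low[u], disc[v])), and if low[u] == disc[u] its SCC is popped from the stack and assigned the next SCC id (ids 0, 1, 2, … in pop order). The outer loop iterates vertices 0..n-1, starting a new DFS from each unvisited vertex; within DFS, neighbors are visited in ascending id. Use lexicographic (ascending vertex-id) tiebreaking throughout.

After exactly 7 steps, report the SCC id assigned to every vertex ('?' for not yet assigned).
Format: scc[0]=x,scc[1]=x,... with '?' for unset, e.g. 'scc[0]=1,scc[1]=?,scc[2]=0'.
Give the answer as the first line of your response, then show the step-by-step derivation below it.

scc[0]=2,scc[1]=3,scc[2]=4,scc[3]=1,scc[4]=2,scc[5]=5,scc[6]=0,scc[7]=?

step 1: low=(low[0]=0,low[1]=?,low[2]=?,low[3]=1,low[4]=?,low[5]=?,low[6]=2,low[7]=?); scc=(scc[0]=?,scc[1]=?,scc[2]=?,scc[3]=?,scc[4]=?,scc[5]=?,scc[6]=0,scc[7]=?)
step 2: low=(low[0]=0,low[1]=?,low[2]=?,low[3]=1,low[4]=?,low[5]=?,low[6]=2,low[7]=?); scc=(scc[0]=?,scc[1]=?,scc[2]=?,scc[3]=1,scc[4]=?,scc[5]=?,scc[6]=0,scc[7]=?)
step 3: low=(low[0]=0,low[1]=?,low[2]=?,low[3]=1,low[4]=0,low[5]=?,low[6]=2,low[7]=?); scc=(scc[0]=?,scc[1]=?,scc[2]=?,scc[3]=1,scc[4]=?,scc[5]=?,scc[6]=0,scc[7]=?)
step 4: low=(low[0]=0,low[1]=?,low[2]=?,low[3]=1,low[4]=0,low[5]=?,low[6]=2,low[7]=?); scc=(scc[0]=2,scc[1]=?,scc[2]=?,scc[3]=1,scc[4]=2,scc[5]=?,scc[6]=0,scc[7]=?)
step 5: low=(low[0]=0,low[1]=4,low[2]=?,low[3]=1,low[4]=0,low[5]=?,low[6]=2,low[7]=?); scc=(scc[0]=2,scc[1]=3,scc[2]=?,scc[3]=1,scc[4]=2,scc[5]=?,scc[6]=0,scc[7]=?)
step 6: low=(low[0]=0,low[1]=4,low[2]=5,low[3]=1,low[4]=0,low[5]=?,low[6]=2,low[7]=?); scc=(scc[0]=2,scc[1]=3,scc[2]=4,scc[3]=1,scc[4]=2,scc[5]=?,scc[6]=0,scc[7]=?)
step 7: low=(low[0]=0,low[1]=4,low[2]=5,low[3]=1,low[4]=0,low[5]=6,low[6]=2,low[7]=?); scc=(scc[0]=2,scc[1]=3,scc[2]=4,scc[3]=1,scc[4]=2,scc[5]=5,scc[6]=0,scc[7]=?)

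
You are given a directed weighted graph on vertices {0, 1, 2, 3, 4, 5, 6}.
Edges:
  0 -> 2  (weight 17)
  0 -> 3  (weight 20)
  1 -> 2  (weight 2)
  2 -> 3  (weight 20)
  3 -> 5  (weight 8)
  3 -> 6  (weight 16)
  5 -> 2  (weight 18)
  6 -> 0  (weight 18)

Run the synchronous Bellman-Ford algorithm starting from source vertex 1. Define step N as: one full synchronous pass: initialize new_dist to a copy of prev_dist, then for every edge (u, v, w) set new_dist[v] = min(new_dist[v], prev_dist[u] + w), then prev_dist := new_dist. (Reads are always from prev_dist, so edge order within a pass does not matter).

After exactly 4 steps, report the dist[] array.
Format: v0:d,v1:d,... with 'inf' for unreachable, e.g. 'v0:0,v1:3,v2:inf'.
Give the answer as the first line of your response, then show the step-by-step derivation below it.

v0:56,v1:0,v2:2,v3:22,v4:inf,v5:30,v6:38

step 1: dist = v0:inf,v1:0,v2:2,v3:inf,v4:inf,v5:inf,v6:inf
step 2: dist = v0:inf,v1:0,v2:2,v3:22,v4:inf,v5:inf,v6:inf
step 3: dist = v0:inf,v1:0,v2:2,v3:22,v4:inf,v5:30,v6:38
step 4: dist = v0:56,v1:0,v2:2,v3:22,v4:inf,v5:30,v6:38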